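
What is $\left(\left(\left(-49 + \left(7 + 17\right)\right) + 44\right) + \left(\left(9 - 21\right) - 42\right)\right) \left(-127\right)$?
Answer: $4445$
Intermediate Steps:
$\left(\left(\left(-49 + \left(7 + 17\right)\right) + 44\right) + \left(\left(9 - 21\right) - 42\right)\right) \left(-127\right) = \left(\left(\left(-49 + 24\right) + 44\right) - 54\right) \left(-127\right) = \left(\left(-25 + 44\right) - 54\right) \left(-127\right) = \left(19 - 54\right) \left(-127\right) = \left(-35\right) \left(-127\right) = 4445$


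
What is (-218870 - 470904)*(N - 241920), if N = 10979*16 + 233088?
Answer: -115076375968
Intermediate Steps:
N = 408752 (N = 175664 + 233088 = 408752)
(-218870 - 470904)*(N - 241920) = (-218870 - 470904)*(408752 - 241920) = -689774*166832 = -115076375968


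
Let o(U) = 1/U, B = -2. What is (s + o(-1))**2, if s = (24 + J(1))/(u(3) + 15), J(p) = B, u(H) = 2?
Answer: 25/289 ≈ 0.086505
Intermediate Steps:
J(p) = -2
s = 22/17 (s = (24 - 2)/(2 + 15) = 22/17 ≈ 1.2941)
(s + o(-1))**2 = (22/17 + 1/(-1))**2 = (22/17 - 1)**2 = (5/17)**2 = 25/289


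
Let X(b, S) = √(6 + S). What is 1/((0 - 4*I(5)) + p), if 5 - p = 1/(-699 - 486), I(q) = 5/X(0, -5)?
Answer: -1185/17774 ≈ -0.066670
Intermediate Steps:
I(q) = 5 (I(q) = 5/(√(6 - 5)) = 5/(√1) = 5/1 = 5*1 = 5)
p = 5926/1185 (p = 5 - 1/(-699 - 486) = 5 - 1/(-1185) = 5 - 1*(-1/1185) = 5 + 1/1185 = 5926/1185 ≈ 5.0008)
1/((0 - 4*I(5)) + p) = 1/((0 - 4*5) + 5926/1185) = 1/((0 - 20) + 5926/1185) = 1/(-20 + 5926/1185) = 1/(-17774/1185) = -1185/17774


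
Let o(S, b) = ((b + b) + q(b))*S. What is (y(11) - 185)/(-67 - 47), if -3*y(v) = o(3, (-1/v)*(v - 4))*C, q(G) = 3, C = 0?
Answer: 185/114 ≈ 1.6228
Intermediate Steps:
o(S, b) = S*(3 + 2*b) (o(S, b) = ((b + b) + 3)*S = (2*b + 3)*S = (3 + 2*b)*S = S*(3 + 2*b))
y(v) = 0 (y(v) = -3*(3 + 2*((-1/v)*(v - 4)))*0/3 = -3*(3 + 2*((-1/v)*(-4 + v)))*0/3 = -3*(3 + 2*(-(-4 + v)/v))*0/3 = -3*(3 - 2*(-4 + v)/v)*0/3 = -(9 - 6*(-4 + v)/v)*0/3 = -⅓*0 = 0)
(y(11) - 185)/(-67 - 47) = (0 - 185)/(-67 - 47) = -185/(-114) = -185*(-1/114) = 185/114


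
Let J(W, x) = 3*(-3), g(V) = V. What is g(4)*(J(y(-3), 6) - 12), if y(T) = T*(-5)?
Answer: -84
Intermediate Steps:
y(T) = -5*T
J(W, x) = -9
g(4)*(J(y(-3), 6) - 12) = 4*(-9 - 12) = 4*(-21) = -84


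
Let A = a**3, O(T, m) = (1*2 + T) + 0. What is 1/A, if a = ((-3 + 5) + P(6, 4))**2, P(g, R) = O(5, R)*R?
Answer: 1/729000000 ≈ 1.3717e-9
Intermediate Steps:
O(T, m) = 2 + T (O(T, m) = (2 + T) + 0 = 2 + T)
P(g, R) = 7*R (P(g, R) = (2 + 5)*R = 7*R)
a = 900 (a = ((-3 + 5) + 7*4)**2 = (2 + 28)**2 = 30**2 = 900)
A = 729000000 (A = 900**3 = 729000000)
1/A = 1/729000000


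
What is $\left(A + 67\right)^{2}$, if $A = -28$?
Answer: $1521$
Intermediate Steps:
$\left(A + 67\right)^{2} = \left(-28 + 67\right)^{2} = 39^{2} = 1521$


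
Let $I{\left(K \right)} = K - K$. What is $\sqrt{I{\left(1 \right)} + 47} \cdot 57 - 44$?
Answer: $-44 + 57 \sqrt{47} \approx 346.77$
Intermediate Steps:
$I{\left(K \right)} = 0$
$\sqrt{I{\left(1 \right)} + 47} \cdot 57 - 44 = \sqrt{0 + 47} \cdot 57 - 44 = \sqrt{47} \cdot 57 - 44 = 57 \sqrt{47} - 44 = -44 + 57 \sqrt{47}$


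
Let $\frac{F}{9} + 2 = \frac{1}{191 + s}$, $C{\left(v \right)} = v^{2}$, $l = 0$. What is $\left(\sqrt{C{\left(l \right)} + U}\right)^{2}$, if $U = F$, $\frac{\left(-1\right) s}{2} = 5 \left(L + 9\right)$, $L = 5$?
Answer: $- \frac{303}{17} \approx -17.824$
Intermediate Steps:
$s = -140$ ($s = - 2 \cdot 5 \left(5 + 9\right) = - 2 \cdot 5 \cdot 14 = \left(-2\right) 70 = -140$)
$F = - \frac{303}{17}$ ($F = -18 + \frac{9}{191 - 140} = -18 + \frac{9}{51} = -18 + 9 \cdot \frac{1}{51} = -18 + \frac{3}{17} = - \frac{303}{17} \approx -17.824$)
$U = - \frac{303}{17} \approx -17.824$
$\left(\sqrt{C{\left(l \right)} + U}\right)^{2} = \left(\sqrt{0^{2} - \frac{303}{17}}\right)^{2} = \left(\sqrt{0 - \frac{303}{17}}\right)^{2} = \left(\sqrt{- \frac{303}{17}}\right)^{2} = \left(\frac{i \sqrt{5151}}{17}\right)^{2} = - \frac{303}{17}$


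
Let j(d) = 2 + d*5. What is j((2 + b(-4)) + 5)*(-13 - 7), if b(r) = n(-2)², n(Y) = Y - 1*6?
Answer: -7140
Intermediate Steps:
n(Y) = -6 + Y (n(Y) = Y - 6 = -6 + Y)
b(r) = 64 (b(r) = (-6 - 2)² = (-8)² = 64)
j(d) = 2 + 5*d
j((2 + b(-4)) + 5)*(-13 - 7) = (2 + 5*((2 + 64) + 5))*(-13 - 7) = (2 + 5*(66 + 5))*(-20) = (2 + 5*71)*(-20) = (2 + 355)*(-20) = 357*(-20) = -7140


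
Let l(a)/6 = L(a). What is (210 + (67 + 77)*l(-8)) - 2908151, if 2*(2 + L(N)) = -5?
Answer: -2911829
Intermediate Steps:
L(N) = -9/2 (L(N) = -2 + (½)*(-5) = -2 - 5/2 = -9/2)
l(a) = -27 (l(a) = 6*(-9/2) = -27)
(210 + (67 + 77)*l(-8)) - 2908151 = (210 + (67 + 77)*(-27)) - 2908151 = (210 + 144*(-27)) - 2908151 = (210 - 3888) - 2908151 = -3678 - 2908151 = -2911829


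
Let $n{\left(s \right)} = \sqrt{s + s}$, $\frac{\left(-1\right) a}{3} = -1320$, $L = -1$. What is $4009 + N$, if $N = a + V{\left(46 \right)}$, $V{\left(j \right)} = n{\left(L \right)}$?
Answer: $7969 + i \sqrt{2} \approx 7969.0 + 1.4142 i$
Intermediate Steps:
$a = 3960$ ($a = \left(-3\right) \left(-1320\right) = 3960$)
$n{\left(s \right)} = \sqrt{2} \sqrt{s}$ ($n{\left(s \right)} = \sqrt{2 s} = \sqrt{2} \sqrt{s}$)
$V{\left(j \right)} = i \sqrt{2}$ ($V{\left(j \right)} = \sqrt{2} \sqrt{-1} = \sqrt{2} i = i \sqrt{2}$)
$N = 3960 + i \sqrt{2} \approx 3960.0 + 1.4142 i$
$4009 + N = 4009 + \left(3960 + i \sqrt{2}\right) = 7969 + i \sqrt{2}$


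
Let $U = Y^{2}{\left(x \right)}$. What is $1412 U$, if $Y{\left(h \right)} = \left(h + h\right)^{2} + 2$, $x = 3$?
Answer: $2038928$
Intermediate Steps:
$Y{\left(h \right)} = 2 + 4 h^{2}$ ($Y{\left(h \right)} = \left(2 h\right)^{2} + 2 = 4 h^{2} + 2 = 2 + 4 h^{2}$)
$U = 1444$ ($U = \left(2 + 4 \cdot 3^{2}\right)^{2} = \left(2 + 4 \cdot 9\right)^{2} = \left(2 + 36\right)^{2} = 38^{2} = 1444$)
$1412 U = 1412 \cdot 1444 = 2038928$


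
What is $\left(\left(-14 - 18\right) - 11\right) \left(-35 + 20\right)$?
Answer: $645$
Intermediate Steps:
$\left(\left(-14 - 18\right) - 11\right) \left(-35 + 20\right) = \left(\left(-14 - 18\right) - 11\right) \left(-15\right) = \left(-32 - 11\right) \left(-15\right) = \left(-43\right) \left(-15\right) = 645$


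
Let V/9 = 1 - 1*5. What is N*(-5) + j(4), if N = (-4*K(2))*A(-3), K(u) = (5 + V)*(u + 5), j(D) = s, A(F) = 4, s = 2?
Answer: -17358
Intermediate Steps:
V = -36 (V = 9*(1 - 1*5) = 9*(1 - 5) = 9*(-4) = -36)
j(D) = 2
K(u) = -155 - 31*u (K(u) = (5 - 36)*(u + 5) = -31*(5 + u) = -155 - 31*u)
N = 3472 (N = -4*(-155 - 31*2)*4 = -4*(-155 - 62)*4 = -4*(-217)*4 = 868*4 = 3472)
N*(-5) + j(4) = 3472*(-5) + 2 = -17360 + 2 = -17358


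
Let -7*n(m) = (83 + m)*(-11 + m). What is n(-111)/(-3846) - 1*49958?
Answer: -96068990/1923 ≈ -49958.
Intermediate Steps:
n(m) = -(-11 + m)*(83 + m)/7 (n(m) = -(83 + m)*(-11 + m)/7 = -(-11 + m)*(83 + m)/7)
n(-111)/(-3846) - 1*49958 = (913/7 - 72/7*(-111) - ⅐*(-111)²)/(-3846) - 1*49958 = (913/7 + 7992/7 - ⅐*12321)*(-1/3846) - 49958 = (913/7 + 7992/7 - 12321/7)*(-1/3846) - 49958 = -488*(-1/3846) - 49958 = 244/1923 - 49958 = -96068990/1923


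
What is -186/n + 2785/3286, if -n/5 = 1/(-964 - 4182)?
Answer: -3145200691/16430 ≈ -1.9143e+5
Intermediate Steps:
n = 5/5146 (n = -5/(-964 - 4182) = -5/(-5146) = -5*(-1/5146) = 5/5146 ≈ 0.00097163)
-186/n + 2785/3286 = -186/5/5146 + 2785/3286 = -186*5146/5 + 2785*(1/3286) = -957156/5 + 2785/3286 = -3145200691/16430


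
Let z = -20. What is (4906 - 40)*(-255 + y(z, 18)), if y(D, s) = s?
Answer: -1153242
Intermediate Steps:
(4906 - 40)*(-255 + y(z, 18)) = (4906 - 40)*(-255 + 18) = 4866*(-237) = -1153242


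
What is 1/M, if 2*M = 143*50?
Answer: 1/3575 ≈ 0.00027972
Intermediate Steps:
M = 3575 (M = (143*50)/2 = (½)*7150 = 3575)
1/M = 1/3575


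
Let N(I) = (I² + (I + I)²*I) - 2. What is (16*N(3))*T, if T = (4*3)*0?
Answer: 0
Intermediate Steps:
T = 0 (T = 12*0 = 0)
N(I) = -2 + I² + 4*I³ (N(I) = (I² + (2*I)²*I) - 2 = (I² + (4*I²)*I) - 2 = (I² + 4*I³) - 2 = -2 + I² + 4*I³)
(16*N(3))*T = (16*(-2 + 3² + 4*3³))*0 = (16*(-2 + 9 + 4*27))*0 = (16*(-2 + 9 + 108))*0 = (16*115)*0 = 1840*0 = 0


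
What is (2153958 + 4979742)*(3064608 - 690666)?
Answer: 16934990045400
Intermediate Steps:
(2153958 + 4979742)*(3064608 - 690666) = 7133700*2373942 = 16934990045400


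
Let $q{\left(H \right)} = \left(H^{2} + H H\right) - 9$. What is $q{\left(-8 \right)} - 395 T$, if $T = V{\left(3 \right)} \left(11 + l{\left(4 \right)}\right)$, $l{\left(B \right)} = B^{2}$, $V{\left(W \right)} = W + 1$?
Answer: $-42541$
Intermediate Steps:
$V{\left(W \right)} = 1 + W$
$q{\left(H \right)} = -9 + 2 H^{2}$ ($q{\left(H \right)} = \left(H^{2} + H^{2}\right) - 9 = 2 H^{2} - 9 = -9 + 2 H^{2}$)
$T = 108$ ($T = \left(1 + 3\right) \left(11 + 4^{2}\right) = 4 \left(11 + 16\right) = 4 \cdot 27 = 108$)
$q{\left(-8 \right)} - 395 T = \left(-9 + 2 \left(-8\right)^{2}\right) - 42660 = \left(-9 + 2 \cdot 64\right) - 42660 = \left(-9 + 128\right) - 42660 = 119 - 42660 = -42541$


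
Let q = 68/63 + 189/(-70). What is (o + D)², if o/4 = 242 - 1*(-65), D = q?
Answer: 596940119161/396900 ≈ 1.5040e+6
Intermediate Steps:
q = -1021/630 (q = 68*(1/63) + 189*(-1/70) = 68/63 - 27/10 = -1021/630 ≈ -1.6206)
D = -1021/630 ≈ -1.6206
o = 1228 (o = 4*(242 - 1*(-65)) = 4*(242 + 65) = 4*307 = 1228)
(o + D)² = (1228 - 1021/630)² = (772619/630)² = 596940119161/396900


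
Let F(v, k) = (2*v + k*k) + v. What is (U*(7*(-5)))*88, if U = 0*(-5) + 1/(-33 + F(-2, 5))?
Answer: 220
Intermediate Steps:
F(v, k) = k**2 + 3*v (F(v, k) = (2*v + k**2) + v = (k**2 + 2*v) + v = k**2 + 3*v)
U = -1/14 (U = 0*(-5) + 1/(-33 + (5**2 + 3*(-2))) = 0 + 1/(-33 + (25 - 6)) = 0 + 1/(-33 + 19) = 0 + 1/(-14) = 0 - 1/14 = -1/14 ≈ -0.071429)
(U*(7*(-5)))*88 = -(-5)/2*88 = -1/14*(-35)*88 = (5/2)*88 = 220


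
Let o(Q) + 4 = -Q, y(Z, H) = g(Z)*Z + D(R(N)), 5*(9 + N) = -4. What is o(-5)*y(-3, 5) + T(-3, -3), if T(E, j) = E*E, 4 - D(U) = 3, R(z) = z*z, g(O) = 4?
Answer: -2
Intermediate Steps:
N = -49/5 (N = -9 + (⅕)*(-4) = -9 - ⅘ = -49/5 ≈ -9.8000)
R(z) = z²
D(U) = 1 (D(U) = 4 - 1*3 = 4 - 3 = 1)
T(E, j) = E²
y(Z, H) = 1 + 4*Z (y(Z, H) = 4*Z + 1 = 1 + 4*Z)
o(Q) = -4 - Q
o(-5)*y(-3, 5) + T(-3, -3) = (-4 - 1*(-5))*(1 + 4*(-3)) + (-3)² = (-4 + 5)*(1 - 12) + 9 = 1*(-11) + 9 = -11 + 9 = -2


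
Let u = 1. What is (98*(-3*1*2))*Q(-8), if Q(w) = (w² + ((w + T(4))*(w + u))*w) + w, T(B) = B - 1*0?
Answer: 98784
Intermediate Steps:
T(B) = B (T(B) = B + 0 = B)
Q(w) = w + w² + w*(1 + w)*(4 + w) (Q(w) = (w² + ((w + 4)*(w + 1))*w) + w = (w² + ((4 + w)*(1 + w))*w) + w = (w² + ((1 + w)*(4 + w))*w) + w = (w² + w*(1 + w)*(4 + w)) + w = w + w² + w*(1 + w)*(4 + w))
(98*(-3*1*2))*Q(-8) = (98*(-3*1*2))*(-8*(5 + (-8)² + 6*(-8))) = (98*(-3*2))*(-8*(5 + 64 - 48)) = (98*(-6))*(-8*21) = -588*(-168) = 98784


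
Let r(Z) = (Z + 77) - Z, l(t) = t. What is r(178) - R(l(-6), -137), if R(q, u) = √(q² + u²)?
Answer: 77 - √18805 ≈ -60.131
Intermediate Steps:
r(Z) = 77 (r(Z) = (77 + Z) - Z = 77)
r(178) - R(l(-6), -137) = 77 - √((-6)² + (-137)²) = 77 - √(36 + 18769) = 77 - √18805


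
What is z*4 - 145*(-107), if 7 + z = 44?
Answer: 15663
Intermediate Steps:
z = 37 (z = -7 + 44 = 37)
z*4 - 145*(-107) = 37*4 - 145*(-107) = 148 + 15515 = 15663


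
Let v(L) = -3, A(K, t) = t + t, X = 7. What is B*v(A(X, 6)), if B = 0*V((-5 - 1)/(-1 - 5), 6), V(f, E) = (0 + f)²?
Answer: 0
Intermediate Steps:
A(K, t) = 2*t
V(f, E) = f²
B = 0 (B = 0*((-5 - 1)/(-1 - 5))² = 0*(-6/(-6))² = 0*(-6*(-⅙))² = 0*1² = 0*1 = 0)
B*v(A(X, 6)) = 0*(-3) = 0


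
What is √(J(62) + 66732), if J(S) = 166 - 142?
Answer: 2*√16689 ≈ 258.37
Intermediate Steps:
J(S) = 24
√(J(62) + 66732) = √(24 + 66732) = √66756 = 2*√16689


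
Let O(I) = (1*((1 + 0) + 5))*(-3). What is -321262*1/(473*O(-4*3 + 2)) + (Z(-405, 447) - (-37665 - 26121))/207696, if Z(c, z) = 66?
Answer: 2802852845/73680156 ≈ 38.041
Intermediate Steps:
O(I) = -18 (O(I) = (1*(1 + 5))*(-3) = (1*6)*(-3) = 6*(-3) = -18)
-321262*1/(473*O(-4*3 + 2)) + (Z(-405, 447) - (-37665 - 26121))/207696 = -321262/((-18*473)) + (66 - (-37665 - 26121))/207696 = -321262/(-8514) + (66 - 1*(-63786))*(1/207696) = -321262*(-1/8514) + (66 + 63786)*(1/207696) = 160631/4257 + 63852*(1/207696) = 160631/4257 + 5321/17308 = 2802852845/73680156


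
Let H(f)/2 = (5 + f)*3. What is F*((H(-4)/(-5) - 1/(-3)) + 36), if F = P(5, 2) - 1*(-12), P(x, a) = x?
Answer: 8959/15 ≈ 597.27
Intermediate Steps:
H(f) = 30 + 6*f (H(f) = 2*((5 + f)*3) = 2*(15 + 3*f) = 30 + 6*f)
F = 17 (F = 5 - 1*(-12) = 5 + 12 = 17)
F*((H(-4)/(-5) - 1/(-3)) + 36) = 17*(((30 + 6*(-4))/(-5) - 1/(-3)) + 36) = 17*(((30 - 24)*(-⅕) - 1*(-⅓)) + 36) = 17*((6*(-⅕) + ⅓) + 36) = 17*((-6/5 + ⅓) + 36) = 17*(-13/15 + 36) = 17*(527/15) = 8959/15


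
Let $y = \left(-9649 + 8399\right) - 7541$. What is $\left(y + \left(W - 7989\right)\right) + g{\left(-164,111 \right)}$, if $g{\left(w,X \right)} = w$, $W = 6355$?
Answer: $-10589$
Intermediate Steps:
$y = -8791$ ($y = -1250 - 7541 = -8791$)
$\left(y + \left(W - 7989\right)\right) + g{\left(-164,111 \right)} = \left(-8791 + \left(6355 - 7989\right)\right) - 164 = \left(-8791 - 1634\right) - 164 = -10425 - 164 = -10589$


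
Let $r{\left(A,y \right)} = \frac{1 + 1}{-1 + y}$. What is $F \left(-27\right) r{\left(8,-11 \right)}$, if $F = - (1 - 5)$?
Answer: $18$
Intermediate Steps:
$r{\left(A,y \right)} = \frac{2}{-1 + y}$
$F = 4$ ($F = \left(-1\right) \left(-4\right) = 4$)
$F \left(-27\right) r{\left(8,-11 \right)} = 4 \left(-27\right) \frac{2}{-1 - 11} = - 108 \frac{2}{-12} = - 108 \cdot 2 \left(- \frac{1}{12}\right) = \left(-108\right) \left(- \frac{1}{6}\right) = 18$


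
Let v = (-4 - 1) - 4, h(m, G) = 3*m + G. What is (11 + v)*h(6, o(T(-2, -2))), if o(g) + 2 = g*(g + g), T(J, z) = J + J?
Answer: 96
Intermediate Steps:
T(J, z) = 2*J
o(g) = -2 + 2*g**2 (o(g) = -2 + g*(g + g) = -2 + g*(2*g) = -2 + 2*g**2)
h(m, G) = G + 3*m
v = -9 (v = -5 - 4 = -9)
(11 + v)*h(6, o(T(-2, -2))) = (11 - 9)*((-2 + 2*(2*(-2))**2) + 3*6) = 2*((-2 + 2*(-4)**2) + 18) = 2*((-2 + 2*16) + 18) = 2*((-2 + 32) + 18) = 2*(30 + 18) = 2*48 = 96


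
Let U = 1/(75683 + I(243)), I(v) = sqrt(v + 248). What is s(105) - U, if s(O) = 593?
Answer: 3396654111131/5727915998 + sqrt(491)/5727915998 ≈ 593.00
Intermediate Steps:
I(v) = sqrt(248 + v)
U = 1/(75683 + sqrt(491)) (U = 1/(75683 + sqrt(248 + 243)) = 1/(75683 + sqrt(491)) ≈ 1.3209e-5)
s(105) - U = 593 - (75683/5727915998 - sqrt(491)/5727915998) = 593 + (-75683/5727915998 + sqrt(491)/5727915998) = 3396654111131/5727915998 + sqrt(491)/5727915998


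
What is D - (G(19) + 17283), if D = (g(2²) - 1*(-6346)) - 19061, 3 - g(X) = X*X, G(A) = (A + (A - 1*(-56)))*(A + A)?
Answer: -33583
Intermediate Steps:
G(A) = 2*A*(56 + 2*A) (G(A) = (A + (A + 56))*(2*A) = (A + (56 + A))*(2*A) = (56 + 2*A)*(2*A) = 2*A*(56 + 2*A))
g(X) = 3 - X² (g(X) = 3 - X*X = 3 - X²)
D = -12728 (D = ((3 - (2²)²) - 1*(-6346)) - 19061 = ((3 - 1*4²) + 6346) - 19061 = ((3 - 1*16) + 6346) - 19061 = ((3 - 16) + 6346) - 19061 = (-13 + 6346) - 19061 = 6333 - 19061 = -12728)
D - (G(19) + 17283) = -12728 - (4*19*(28 + 19) + 17283) = -12728 - (4*19*47 + 17283) = -12728 - (3572 + 17283) = -12728 - 1*20855 = -12728 - 20855 = -33583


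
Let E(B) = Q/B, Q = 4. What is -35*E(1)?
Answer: -140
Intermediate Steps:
E(B) = 4/B
-35*E(1) = -140/1 = -140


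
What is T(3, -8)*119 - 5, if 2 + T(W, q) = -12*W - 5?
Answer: -5122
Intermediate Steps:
T(W, q) = -7 - 12*W (T(W, q) = -2 + (-12*W - 5) = -2 + (-5 - 12*W) = -7 - 12*W)
T(3, -8)*119 - 5 = (-7 - 12*3)*119 - 5 = (-7 - 36)*119 - 5 = -43*119 - 5 = -5117 - 5 = -5122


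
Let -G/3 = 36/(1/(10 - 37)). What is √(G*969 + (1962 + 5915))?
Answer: √2833481 ≈ 1683.3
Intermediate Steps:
G = 2916 (G = -108/(1/(10 - 37)) = -108/(1/(-27)) = -108/(-1/27) = -108*(-27) = -3*(-972) = 2916)
√(G*969 + (1962 + 5915)) = √(2916*969 + (1962 + 5915)) = √(2825604 + 7877) = √2833481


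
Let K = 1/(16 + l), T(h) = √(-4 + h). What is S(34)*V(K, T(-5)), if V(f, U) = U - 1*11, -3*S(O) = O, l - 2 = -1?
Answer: 374/3 - 34*I ≈ 124.67 - 34.0*I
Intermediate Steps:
l = 1 (l = 2 - 1 = 1)
S(O) = -O/3
K = 1/17 (K = 1/(16 + 1) = 1/17 ≈ 0.058824)
V(f, U) = -11 + U (V(f, U) = U - 11 = -11 + U)
S(34)*V(K, T(-5)) = (-⅓*34)*(-11 + √(-4 - 5)) = -34*(-11 + √(-9))/3 = -34*(-11 + 3*I)/3 = 374/3 - 34*I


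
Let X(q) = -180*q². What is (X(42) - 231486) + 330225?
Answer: -218781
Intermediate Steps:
(X(42) - 231486) + 330225 = (-180*42² - 231486) + 330225 = (-180*1764 - 231486) + 330225 = (-317520 - 231486) + 330225 = -549006 + 330225 = -218781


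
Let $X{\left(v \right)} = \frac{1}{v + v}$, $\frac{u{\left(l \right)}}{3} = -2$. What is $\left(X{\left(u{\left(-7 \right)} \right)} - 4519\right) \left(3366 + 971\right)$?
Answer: $- \frac{235191173}{12} \approx -1.9599 \cdot 10^{7}$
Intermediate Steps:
$u{\left(l \right)} = -6$ ($u{\left(l \right)} = 3 \left(-2\right) = -6$)
$X{\left(v \right)} = \frac{1}{2 v}$
$\left(X{\left(u{\left(-7 \right)} \right)} - 4519\right) \left(3366 + 971\right) = \left(\frac{1}{2 \left(-6\right)} - 4519\right) \left(3366 + 971\right) = \left(\frac{1}{2} \left(- \frac{1}{6}\right) - 4519\right) 4337 = \left(- \frac{1}{12} - 4519\right) 4337 = \left(- \frac{54229}{12}\right) 4337 = - \frac{235191173}{12}$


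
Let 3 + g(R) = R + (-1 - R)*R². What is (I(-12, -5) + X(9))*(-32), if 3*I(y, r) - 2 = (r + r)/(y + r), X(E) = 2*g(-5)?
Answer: -301696/51 ≈ -5915.6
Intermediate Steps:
g(R) = -3 + R + R²*(-1 - R) (g(R) = -3 + (R + (-1 - R)*R²) = -3 + (R + R²*(-1 - R)) = -3 + R + R²*(-1 - R))
X(E) = 184 (X(E) = 2*(-3 - 5 - 1*(-5)² - 1*(-5)³) = 2*(-3 - 5 - 1*25 - 1*(-125)) = 2*(-3 - 5 - 25 + 125) = 2*92 = 184)
I(y, r) = ⅔ + 2*r/(3*(r + y)) (I(y, r) = ⅔ + ((r + r)/(y + r))/3 = ⅔ + ((2*r)/(r + y))/3 = ⅔ + (2*r/(r + y))/3 = ⅔ + 2*r/(3*(r + y)))
(I(-12, -5) + X(9))*(-32) = (2*(-12 + 2*(-5))/(3*(-5 - 12)) + 184)*(-32) = ((⅔)*(-12 - 10)/(-17) + 184)*(-32) = ((⅔)*(-1/17)*(-22) + 184)*(-32) = (44/51 + 184)*(-32) = (9428/51)*(-32) = -301696/51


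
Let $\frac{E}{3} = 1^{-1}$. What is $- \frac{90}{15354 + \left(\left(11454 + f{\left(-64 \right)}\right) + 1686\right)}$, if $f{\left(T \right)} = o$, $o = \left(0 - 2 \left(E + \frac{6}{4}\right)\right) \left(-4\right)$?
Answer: $- \frac{1}{317} \approx -0.0031546$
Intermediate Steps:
$E = 3$ ($E = \frac{3}{1} = 3 \cdot 1 = 3$)
$o = 36$ ($o = \left(0 - 2 \left(3 + \frac{6}{4}\right)\right) \left(-4\right) = \left(0 - 2 \left(3 + 6 \cdot \frac{1}{4}\right)\right) \left(-4\right) = \left(0 - 2 \left(3 + \frac{3}{2}\right)\right) \left(-4\right) = \left(0 - 9\right) \left(-4\right) = \left(-9\right) \left(-4\right) = 36$)
$f{\left(T \right)} = 36$
$- \frac{90}{15354 + \left(\left(11454 + f{\left(-64 \right)}\right) + 1686\right)} = - \frac{90}{15354 + \left(\left(11454 + 36\right) + 1686\right)} = - \frac{90}{15354 + \left(11490 + 1686\right)} = - \frac{90}{15354 + 13176} = - \frac{90}{28530} = \left(-90\right) \frac{1}{28530} = - \frac{1}{317}$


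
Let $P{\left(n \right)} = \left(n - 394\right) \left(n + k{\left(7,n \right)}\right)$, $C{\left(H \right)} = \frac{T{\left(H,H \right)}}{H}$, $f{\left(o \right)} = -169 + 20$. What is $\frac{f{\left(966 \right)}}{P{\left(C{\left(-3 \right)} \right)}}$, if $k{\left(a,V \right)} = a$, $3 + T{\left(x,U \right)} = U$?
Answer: $\frac{149}{3528} \approx 0.042234$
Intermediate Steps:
$T{\left(x,U \right)} = -3 + U$
$f{\left(o \right)} = -149$
$C{\left(H \right)} = \frac{-3 + H}{H}$
$P{\left(n \right)} = \left(-394 + n\right) \left(7 + n\right)$ ($P{\left(n \right)} = \left(n - 394\right) \left(n + 7\right) = \left(-394 + n\right) \left(7 + n\right)$)
$\frac{f{\left(966 \right)}}{P{\left(C{\left(-3 \right)} \right)}} = - \frac{149}{-2758 + \left(\frac{-3 - 3}{-3}\right)^{2} - 387 \frac{-3 - 3}{-3}} = - \frac{149}{-2758 + \left(\left(- \frac{1}{3}\right) \left(-6\right)\right)^{2} - 387 \left(\left(- \frac{1}{3}\right) \left(-6\right)\right)} = - \frac{149}{-2758 + 2^{2} - 774} = - \frac{149}{-2758 + 4 - 774} = - \frac{149}{-3528} = \left(-149\right) \left(- \frac{1}{3528}\right) = \frac{149}{3528}$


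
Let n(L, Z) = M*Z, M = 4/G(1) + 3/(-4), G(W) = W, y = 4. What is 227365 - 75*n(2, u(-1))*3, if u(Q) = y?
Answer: 224440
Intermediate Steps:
u(Q) = 4
M = 13/4 (M = 4/1 + 3/(-4) = 4*1 + 3*(-1/4) = 4 - 3/4 = 13/4 ≈ 3.2500)
n(L, Z) = 13*Z/4
227365 - 75*n(2, u(-1))*3 = 227365 - 75*((13/4)*4)*3 = 227365 - 75*13*3 = 227365 - 975*3 = 227365 - 1*2925 = 227365 - 2925 = 224440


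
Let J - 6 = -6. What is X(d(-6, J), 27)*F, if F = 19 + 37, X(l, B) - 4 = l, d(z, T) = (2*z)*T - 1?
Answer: 168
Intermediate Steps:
J = 0 (J = 6 - 6 = 0)
d(z, T) = -1 + 2*T*z (d(z, T) = 2*T*z - 1 = -1 + 2*T*z)
X(l, B) = 4 + l
F = 56
X(d(-6, J), 27)*F = (4 + (-1 + 2*0*(-6)))*56 = (4 + (-1 + 0))*56 = (4 - 1)*56 = 3*56 = 168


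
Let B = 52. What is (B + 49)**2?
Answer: 10201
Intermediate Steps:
(B + 49)**2 = (52 + 49)**2 = 101**2 = 10201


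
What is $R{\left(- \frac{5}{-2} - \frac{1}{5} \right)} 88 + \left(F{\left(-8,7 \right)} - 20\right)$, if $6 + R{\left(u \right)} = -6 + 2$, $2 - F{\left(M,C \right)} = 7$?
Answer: $-905$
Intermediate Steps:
$F{\left(M,C \right)} = -5$ ($F{\left(M,C \right)} = 2 - 7 = -5$)
$R{\left(u \right)} = -10$ ($R{\left(u \right)} = -6 + \left(-6 + 2\right) = -6 - 4 = -10$)
$R{\left(- \frac{5}{-2} - \frac{1}{5} \right)} 88 + \left(F{\left(-8,7 \right)} - 20\right) = \left(-10\right) 88 - 25 = -880 - 25 = -905$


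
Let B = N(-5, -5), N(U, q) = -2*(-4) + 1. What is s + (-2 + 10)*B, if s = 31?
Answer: 103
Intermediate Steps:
N(U, q) = 9 (N(U, q) = 8 + 1 = 9)
B = 9
s + (-2 + 10)*B = 31 + (-2 + 10)*9 = 31 + 8*9 = 31 + 72 = 103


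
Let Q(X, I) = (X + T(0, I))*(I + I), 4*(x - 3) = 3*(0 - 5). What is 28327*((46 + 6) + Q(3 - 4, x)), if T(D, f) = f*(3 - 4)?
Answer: 11869013/8 ≈ 1.4836e+6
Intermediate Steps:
T(D, f) = -f (T(D, f) = f*(-1) = -f)
x = -3/4 (x = 3 + (3*(0 - 5))/4 = 3 + (3*(-5))/4 = 3 + (1/4)*(-15) = 3 - 15/4 = -3/4 ≈ -0.75000)
Q(X, I) = 2*I*(X - I) (Q(X, I) = (X - I)*(I + I) = (X - I)*(2*I) = 2*I*(X - I))
28327*((46 + 6) + Q(3 - 4, x)) = 28327*((46 + 6) + 2*(-3/4)*((3 - 4) - 1*(-3/4))) = 28327*(52 + 2*(-3/4)*(-1 + 3/4)) = 28327*(52 + 2*(-3/4)*(-1/4)) = 28327*(52 + 3/8) = 28327*(419/8) = 11869013/8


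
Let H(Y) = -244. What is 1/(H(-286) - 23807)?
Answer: -1/24051 ≈ -4.1578e-5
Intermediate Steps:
1/(H(-286) - 23807) = 1/(-244 - 23807) = 1/(-24051) = -1/24051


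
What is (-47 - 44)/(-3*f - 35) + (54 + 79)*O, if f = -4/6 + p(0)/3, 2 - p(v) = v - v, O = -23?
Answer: -15282/5 ≈ -3056.4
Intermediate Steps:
p(v) = 2 (p(v) = 2 - (v - v) = 2 - 1*0 = 2 + 0 = 2)
f = 0 (f = -4/6 + 2/3 = -4*⅙ + 2*(⅓) = -⅔ + ⅔ = 0)
(-47 - 44)/(-3*f - 35) + (54 + 79)*O = (-47 - 44)/(-3*0 - 35) + (54 + 79)*(-23) = -91/(0 - 35) + 133*(-23) = -91/(-35) - 3059 = -91*(-1/35) - 3059 = 13/5 - 3059 = -15282/5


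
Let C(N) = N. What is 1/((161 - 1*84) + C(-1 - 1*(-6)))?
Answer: 1/82 ≈ 0.012195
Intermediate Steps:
1/((161 - 1*84) + C(-1 - 1*(-6))) = 1/((161 - 1*84) + (-1 - 1*(-6))) = 1/((161 - 84) + (-1 + 6)) = 1/(77 + 5) = 1/82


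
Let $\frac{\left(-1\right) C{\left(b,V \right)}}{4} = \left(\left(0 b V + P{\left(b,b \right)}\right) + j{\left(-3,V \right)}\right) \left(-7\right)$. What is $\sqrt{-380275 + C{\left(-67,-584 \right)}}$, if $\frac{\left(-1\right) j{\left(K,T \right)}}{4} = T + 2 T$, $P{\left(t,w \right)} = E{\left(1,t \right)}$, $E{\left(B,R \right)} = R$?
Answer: $i \sqrt{185927} \approx 431.19 i$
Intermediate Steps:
$P{\left(t,w \right)} = t$
$j{\left(K,T \right)} = - 12 T$ ($j{\left(K,T \right)} = - 4 \left(T + 2 T\right) = - 4 \cdot 3 T = - 12 T$)
$C{\left(b,V \right)} = - 336 V + 28 b$ ($C{\left(b,V \right)} = - 4 \left(\left(0 b V + b\right) - 12 V\right) \left(-7\right) = - 4 \left(\left(0 V + b\right) - 12 V\right) \left(-7\right) = - 4 \left(\left(0 + b\right) - 12 V\right) \left(-7\right) = - 4 \left(b - 12 V\right) \left(-7\right) = - 4 \left(- 7 b + 84 V\right) = - 336 V + 28 b$)
$\sqrt{-380275 + C{\left(-67,-584 \right)}} = \sqrt{-380275 + \left(\left(-336\right) \left(-584\right) + 28 \left(-67\right)\right)} = \sqrt{-380275 + \left(196224 - 1876\right)} = \sqrt{-380275 + 194348} = \sqrt{-185927} = i \sqrt{185927}$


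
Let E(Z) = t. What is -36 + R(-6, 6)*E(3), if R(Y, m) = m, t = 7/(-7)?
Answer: -42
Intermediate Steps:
t = -1 (t = 7*(-1/7) = -1)
E(Z) = -1
-36 + R(-6, 6)*E(3) = -36 + 6*(-1) = -36 - 6 = -42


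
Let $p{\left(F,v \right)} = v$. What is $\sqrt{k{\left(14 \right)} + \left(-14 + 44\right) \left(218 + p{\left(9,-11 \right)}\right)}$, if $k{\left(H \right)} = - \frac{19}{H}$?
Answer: $\frac{\sqrt{1216894}}{14} \approx 78.795$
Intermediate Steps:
$\sqrt{k{\left(14 \right)} + \left(-14 + 44\right) \left(218 + p{\left(9,-11 \right)}\right)} = \sqrt{- \frac{19}{14} + \left(-14 + 44\right) \left(218 - 11\right)} = \sqrt{\left(-19\right) \frac{1}{14} + 30 \cdot 207} = \sqrt{- \frac{19}{14} + 6210} = \sqrt{\frac{86921}{14}} = \frac{\sqrt{1216894}}{14}$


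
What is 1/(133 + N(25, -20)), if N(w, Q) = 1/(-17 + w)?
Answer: 8/1065 ≈ 0.0075117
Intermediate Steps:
1/(133 + N(25, -20)) = 1/(133 + 1/(-17 + 25)) = 1/(133 + 1/8) = 1/(133 + ⅛) = 1/(1065/8) = 8/1065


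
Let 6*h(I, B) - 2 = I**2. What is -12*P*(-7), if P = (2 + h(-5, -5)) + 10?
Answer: 1386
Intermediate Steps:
h(I, B) = 1/3 + I**2/6
P = 33/2 (P = (2 + (1/3 + (1/6)*(-5)**2)) + 10 = (2 + (1/3 + (1/6)*25)) + 10 = (2 + (1/3 + 25/6)) + 10 = (2 + 9/2) + 10 = 13/2 + 10 = 33/2 ≈ 16.500)
-12*P*(-7) = -12*33/2*(-7) = -198*(-7) = 1386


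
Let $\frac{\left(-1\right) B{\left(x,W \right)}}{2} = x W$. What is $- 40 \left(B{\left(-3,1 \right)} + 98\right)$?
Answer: $-4160$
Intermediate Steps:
$B{\left(x,W \right)} = - 2 W x$ ($B{\left(x,W \right)} = - 2 x W = - 2 W x$)
$- 40 \left(B{\left(-3,1 \right)} + 98\right) = - 40 \left(\left(-2\right) 1 \left(-3\right) + 98\right) = - 40 \left(6 + 98\right) = \left(-40\right) 104 = -4160$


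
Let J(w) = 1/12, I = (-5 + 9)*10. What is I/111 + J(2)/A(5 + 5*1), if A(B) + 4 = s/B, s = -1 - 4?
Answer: 683/1998 ≈ 0.34184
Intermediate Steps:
s = -5
I = 40 (I = 4*10 = 40)
A(B) = -4 - 5/B
J(w) = 1/12
I/111 + J(2)/A(5 + 5*1) = 40/111 + 1/(12*(-4 - 5/(5 + 5*1))) = 40*(1/111) + 1/(12*(-4 - 5/(5 + 5))) = 40/111 + 1/(12*(-4 - 5/10)) = 40/111 + 1/(12*(-4 - 5*⅒)) = 40/111 + 1/(12*(-4 - ½)) = 40/111 + 1/(12*(-9/2)) = 40/111 + (1/12)*(-2/9) = 40/111 - 1/54 = 683/1998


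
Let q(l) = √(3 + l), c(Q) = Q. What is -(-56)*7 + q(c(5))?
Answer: 392 + 2*√2 ≈ 394.83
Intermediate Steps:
-(-56)*7 + q(c(5)) = -(-56)*7 + √(3 + 5) = -8*(-49) + √8 = 392 + 2*√2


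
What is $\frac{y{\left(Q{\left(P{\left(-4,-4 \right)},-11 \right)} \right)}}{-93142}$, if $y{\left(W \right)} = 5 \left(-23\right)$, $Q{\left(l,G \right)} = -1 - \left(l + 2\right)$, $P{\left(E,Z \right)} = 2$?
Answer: $\frac{115}{93142} \approx 0.0012347$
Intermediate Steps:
$Q{\left(l,G \right)} = -3 - l$ ($Q{\left(l,G \right)} = -1 - \left(2 + l\right) = -3 - l$)
$y{\left(W \right)} = -115$
$\frac{y{\left(Q{\left(P{\left(-4,-4 \right)},-11 \right)} \right)}}{-93142} = - \frac{115}{-93142} = \left(-115\right) \left(- \frac{1}{93142}\right) = \frac{115}{93142}$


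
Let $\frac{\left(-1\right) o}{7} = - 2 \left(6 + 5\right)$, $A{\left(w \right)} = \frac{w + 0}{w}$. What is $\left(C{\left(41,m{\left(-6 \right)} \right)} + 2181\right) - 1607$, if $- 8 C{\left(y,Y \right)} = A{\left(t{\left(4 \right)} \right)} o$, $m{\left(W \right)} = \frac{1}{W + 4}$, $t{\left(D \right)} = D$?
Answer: $\frac{2219}{4} \approx 554.75$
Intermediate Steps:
$A{\left(w \right)} = 1$ ($A{\left(w \right)} = \frac{w}{w} = 1$)
$o = 154$ ($o = - 7 \left(- 2 \left(6 + 5\right)\right) = - 7 \left(\left(-2\right) 11\right) = \left(-7\right) \left(-22\right) = 154$)
$m{\left(W \right)} = \frac{1}{4 + W}$
$C{\left(y,Y \right)} = - \frac{77}{4}$ ($C{\left(y,Y \right)} = - \frac{1 \cdot 154}{8} = \left(- \frac{1}{8}\right) 154 = - \frac{77}{4}$)
$\left(C{\left(41,m{\left(-6 \right)} \right)} + 2181\right) - 1607 = \left(- \frac{77}{4} + 2181\right) - 1607 = \frac{8647}{4} - 1607 = \frac{2219}{4}$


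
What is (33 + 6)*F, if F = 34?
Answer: 1326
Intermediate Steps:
(33 + 6)*F = (33 + 6)*34 = 39*34 = 1326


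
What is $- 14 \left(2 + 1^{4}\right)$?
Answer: $-42$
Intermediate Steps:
$- 14 \left(2 + 1^{4}\right) = - 14 \left(2 + 1\right) = \left(-14\right) 3 = -42$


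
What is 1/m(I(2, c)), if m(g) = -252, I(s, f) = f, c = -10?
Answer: -1/252 ≈ -0.0039683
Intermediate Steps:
1/m(I(2, c)) = 1/(-252) = -1/252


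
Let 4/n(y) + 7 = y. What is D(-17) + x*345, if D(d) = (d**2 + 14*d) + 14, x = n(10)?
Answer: 525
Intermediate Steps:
n(y) = 4/(-7 + y)
x = 4/3 (x = 4/(-7 + 10) = 4/3 ≈ 1.3333)
D(d) = 14 + d**2 + 14*d
D(-17) + x*345 = (14 + (-17)**2 + 14*(-17)) + (4/3)*345 = (14 + 289 - 238) + 460 = 65 + 460 = 525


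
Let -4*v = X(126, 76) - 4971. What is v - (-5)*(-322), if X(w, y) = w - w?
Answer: -1469/4 ≈ -367.25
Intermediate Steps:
X(w, y) = 0
v = 4971/4 (v = -(0 - 4971)/4 = -¼*(-4971) = 4971/4 ≈ 1242.8)
v - (-5)*(-322) = 4971/4 - (-5)*(-322) = 4971/4 - 1*1610 = 4971/4 - 1610 = -1469/4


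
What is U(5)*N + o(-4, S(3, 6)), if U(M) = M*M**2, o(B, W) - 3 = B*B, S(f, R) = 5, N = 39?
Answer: 4894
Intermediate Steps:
o(B, W) = 3 + B**2 (o(B, W) = 3 + B*B = 3 + B**2)
U(M) = M**3
U(5)*N + o(-4, S(3, 6)) = 5**3*39 + (3 + (-4)**2) = 125*39 + (3 + 16) = 4875 + 19 = 4894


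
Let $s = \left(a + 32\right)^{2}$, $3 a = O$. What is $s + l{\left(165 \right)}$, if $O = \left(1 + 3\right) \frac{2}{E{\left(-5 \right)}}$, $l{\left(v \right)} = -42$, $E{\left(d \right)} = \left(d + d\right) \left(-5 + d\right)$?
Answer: $\frac{5533354}{5625} \approx 983.71$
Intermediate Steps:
$E{\left(d \right)} = 2 d \left(-5 + d\right)$
$O = \frac{2}{25}$ ($O = \left(1 + 3\right) \frac{2}{2 \left(-5\right) \left(-5 - 5\right)} = 4 \frac{2}{2 \left(-5\right) \left(-10\right)} = 4 \cdot \frac{2}{100} = 4 \cdot 2 \cdot \frac{1}{100} = 4 \cdot \frac{1}{50} = \frac{2}{25} \approx 0.08$)
$a = \frac{2}{75}$ ($a = \frac{1}{3} \cdot \frac{2}{25} = \frac{2}{75} \approx 0.026667$)
$s = \frac{5769604}{5625}$ ($s = \left(\frac{2}{75} + 32\right)^{2} = \left(\frac{2402}{75}\right)^{2} = \frac{5769604}{5625} \approx 1025.7$)
$s + l{\left(165 \right)} = \frac{5769604}{5625} - 42 = \frac{5533354}{5625}$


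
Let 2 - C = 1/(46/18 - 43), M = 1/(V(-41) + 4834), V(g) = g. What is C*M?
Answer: 737/1744652 ≈ 0.00042243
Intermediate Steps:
M = 1/4793 (M = 1/(-41 + 4834) = 1/4793 ≈ 0.00020864)
C = 737/364 (C = 2 - 1/(46/18 - 43) = 2 - 1/(46*(1/18) - 43) = 2 - 1/(23/9 - 43) = 2 - 1/(-364/9) = 2 - 1*(-9/364) = 2 + 9/364 = 737/364 ≈ 2.0247)
C*M = (737/364)*(1/4793) = 737/1744652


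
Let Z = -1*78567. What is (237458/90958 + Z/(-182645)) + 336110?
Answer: 2791926991601848/8306511955 ≈ 3.3611e+5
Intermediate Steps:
Z = -78567
(237458/90958 + Z/(-182645)) + 336110 = (237458/90958 - 78567/(-182645)) + 336110 = (237458*(1/90958) - 78567*(-1/182645)) + 336110 = (118729/45479 + 78567/182645) + 336110 = 25258406798/8306511955 + 336110 = 2791926991601848/8306511955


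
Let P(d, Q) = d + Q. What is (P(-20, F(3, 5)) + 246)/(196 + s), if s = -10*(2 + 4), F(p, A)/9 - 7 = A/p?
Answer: 38/17 ≈ 2.2353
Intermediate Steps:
F(p, A) = 63 + 9*A/p (F(p, A) = 63 + 9*(A/p) = 63 + 9*A/p)
s = -60 (s = -10*6 = -60)
P(d, Q) = Q + d
(P(-20, F(3, 5)) + 246)/(196 + s) = (((63 + 9*5/3) - 20) + 246)/(196 - 60) = (((63 + 9*5*(⅓)) - 20) + 246)/136 = (((63 + 15) - 20) + 246)*(1/136) = ((78 - 20) + 246)*(1/136) = (58 + 246)*(1/136) = 304*(1/136) = 38/17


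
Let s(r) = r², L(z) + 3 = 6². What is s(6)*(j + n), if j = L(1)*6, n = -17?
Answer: 6516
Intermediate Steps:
L(z) = 33 (L(z) = -3 + 6² = -3 + 36 = 33)
j = 198 (j = 33*6 = 198)
s(6)*(j + n) = 6²*(198 - 17) = 36*181 = 6516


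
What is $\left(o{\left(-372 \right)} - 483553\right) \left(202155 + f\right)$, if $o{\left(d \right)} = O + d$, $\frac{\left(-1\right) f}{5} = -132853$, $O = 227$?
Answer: $-419085621160$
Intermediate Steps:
$f = 664265$ ($f = \left(-5\right) \left(-132853\right) = 664265$)
$o{\left(d \right)} = 227 + d$
$\left(o{\left(-372 \right)} - 483553\right) \left(202155 + f\right) = \left(\left(227 - 372\right) - 483553\right) \left(202155 + 664265\right) = \left(-145 - 483553\right) 866420 = \left(-483698\right) 866420 = -419085621160$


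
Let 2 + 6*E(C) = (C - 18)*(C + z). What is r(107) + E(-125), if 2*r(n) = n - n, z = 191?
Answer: -4720/3 ≈ -1573.3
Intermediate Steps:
r(n) = 0 (r(n) = (n - n)/2 = (1/2)*0 = 0)
E(C) = -1/3 + (-18 + C)*(191 + C)/6 (E(C) = -1/3 + ((C - 18)*(C + 191))/6 = -1/3 + ((-18 + C)*(191 + C))/6 = -1/3 + (-18 + C)*(191 + C)/6)
r(107) + E(-125) = 0 + (-1720/3 + (1/6)*(-125)**2 + (173/6)*(-125)) = 0 + (-1720/3 + (1/6)*15625 - 21625/6) = 0 + (-1720/3 + 15625/6 - 21625/6) = 0 - 4720/3 = -4720/3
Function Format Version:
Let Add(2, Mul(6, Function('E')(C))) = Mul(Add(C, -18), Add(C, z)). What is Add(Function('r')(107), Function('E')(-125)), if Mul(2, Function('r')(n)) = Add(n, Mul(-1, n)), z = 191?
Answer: Rational(-4720, 3) ≈ -1573.3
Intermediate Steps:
Function('r')(n) = 0 (Function('r')(n) = Mul(Rational(1, 2), Add(n, Mul(-1, n))) = Mul(Rational(1, 2), 0) = 0)
Function('E')(C) = Add(Rational(-1, 3), Mul(Rational(1, 6), Add(-18, C), Add(191, C))) (Function('E')(C) = Add(Rational(-1, 3), Mul(Rational(1, 6), Mul(Add(C, -18), Add(C, 191)))) = Add(Rational(-1, 3), Mul(Rational(1, 6), Mul(Add(-18, C), Add(191, C)))) = Add(Rational(-1, 3), Mul(Rational(1, 6), Add(-18, C), Add(191, C))))
Add(Function('r')(107), Function('E')(-125)) = Add(0, Add(Rational(-1720, 3), Mul(Rational(1, 6), Pow(-125, 2)), Mul(Rational(173, 6), -125))) = Add(0, Add(Rational(-1720, 3), Mul(Rational(1, 6), 15625), Rational(-21625, 6))) = Add(0, Add(Rational(-1720, 3), Rational(15625, 6), Rational(-21625, 6))) = Add(0, Rational(-4720, 3)) = Rational(-4720, 3)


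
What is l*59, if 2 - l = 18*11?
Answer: -11564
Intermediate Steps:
l = -196 (l = 2 - 18*11 = 2 - 1*198 = 2 - 198 = -196)
l*59 = -196*59 = -11564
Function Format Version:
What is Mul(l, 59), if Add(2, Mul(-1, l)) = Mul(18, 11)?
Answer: -11564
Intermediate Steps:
l = -196 (l = Add(2, Mul(-1, Mul(18, 11))) = Add(2, Mul(-1, 198)) = Add(2, -198) = -196)
Mul(l, 59) = Mul(-196, 59) = -11564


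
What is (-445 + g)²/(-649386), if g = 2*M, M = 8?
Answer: -20449/72154 ≈ -0.28341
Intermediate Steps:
g = 16 (g = 2*8 = 16)
(-445 + g)²/(-649386) = (-445 + 16)²/(-649386) = (-429)²*(-1/649386) = 184041*(-1/649386) = -20449/72154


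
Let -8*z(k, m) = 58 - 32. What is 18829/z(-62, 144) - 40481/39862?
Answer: -3002772645/518206 ≈ -5794.6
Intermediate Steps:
z(k, m) = -13/4 (z(k, m) = -(58 - 32)/8 = -⅛*26 = -13/4)
18829/z(-62, 144) - 40481/39862 = 18829/(-13/4) - 40481/39862 = 18829*(-4/13) - 40481*1/39862 = -75316/13 - 40481/39862 = -3002772645/518206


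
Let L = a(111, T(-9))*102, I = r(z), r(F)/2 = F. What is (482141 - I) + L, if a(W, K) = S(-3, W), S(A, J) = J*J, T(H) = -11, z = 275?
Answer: 1738333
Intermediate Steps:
S(A, J) = J²
r(F) = 2*F
I = 550 (I = 2*275 = 550)
a(W, K) = W²
L = 1256742 (L = 111²*102 = 12321*102 = 1256742)
(482141 - I) + L = (482141 - 1*550) + 1256742 = (482141 - 550) + 1256742 = 481591 + 1256742 = 1738333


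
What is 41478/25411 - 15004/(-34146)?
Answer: 898787216/433842003 ≈ 2.0717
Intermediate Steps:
41478/25411 - 15004/(-34146) = 41478*(1/25411) - 15004*(-1/34146) = 41478/25411 + 7502/17073 = 898787216/433842003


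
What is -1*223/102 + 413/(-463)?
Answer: -145375/47226 ≈ -3.0783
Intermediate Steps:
-1*223/102 + 413/(-463) = -223*1/102 + 413*(-1/463) = -223/102 - 413/463 = -145375/47226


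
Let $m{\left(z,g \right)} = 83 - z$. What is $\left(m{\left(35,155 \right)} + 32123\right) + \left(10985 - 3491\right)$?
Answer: $39665$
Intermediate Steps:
$\left(m{\left(35,155 \right)} + 32123\right) + \left(10985 - 3491\right) = \left(\left(83 - 35\right) + 32123\right) + \left(10985 - 3491\right) = \left(48 + 32123\right) + 7494 = 32171 + 7494 = 39665$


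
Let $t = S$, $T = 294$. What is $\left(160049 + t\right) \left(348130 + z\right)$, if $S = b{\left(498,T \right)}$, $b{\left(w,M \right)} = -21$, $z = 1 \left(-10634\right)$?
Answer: $54008809888$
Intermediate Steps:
$z = -10634$
$S = -21$
$t = -21$
$\left(160049 + t\right) \left(348130 + z\right) = \left(160049 - 21\right) \left(348130 - 10634\right) = 160028 \cdot 337496 = 54008809888$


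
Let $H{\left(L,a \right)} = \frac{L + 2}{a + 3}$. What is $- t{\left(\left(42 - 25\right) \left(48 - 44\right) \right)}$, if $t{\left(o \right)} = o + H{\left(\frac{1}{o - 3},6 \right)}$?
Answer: $- \frac{39911}{585} \approx -68.224$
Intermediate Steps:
$H{\left(L,a \right)} = \frac{2 + L}{3 + a}$
$t{\left(o \right)} = \frac{2}{9} + o + \frac{1}{9 \left(-3 + o\right)}$ ($t{\left(o \right)} = o + \frac{2 + \frac{1}{o - 3}}{3 + 6} = o + \frac{2 + \frac{1}{-3 + o}}{9} = o + \left(\frac{2}{9} + \frac{1}{9 \left(-3 + o\right)}\right) = \frac{2}{9} + o + \frac{1}{9 \left(-3 + o\right)}$)
$- t{\left(\left(42 - 25\right) \left(48 - 44\right) \right)} = - \frac{-5 - 25 \left(42 - 25\right) \left(48 - 44\right) + 9 \left(\left(42 - 25\right) \left(48 - 44\right)\right)^{2}}{9 \left(-3 + \left(42 - 25\right) \left(48 - 44\right)\right)} = - \frac{-5 - 25 \cdot 17 \cdot 4 + 9 \left(17 \cdot 4\right)^{2}}{9 \left(-3 + 17 \cdot 4\right)} = - \frac{-5 - 1700 + 9 \cdot 68^{2}}{9 \left(-3 + 68\right)} = - \frac{-5 - 1700 + 9 \cdot 4624}{9 \cdot 65} = - \frac{-5 - 1700 + 41616}{9 \cdot 65} = - \frac{39911}{9 \cdot 65} = \left(-1\right) \frac{39911}{585} = - \frac{39911}{585}$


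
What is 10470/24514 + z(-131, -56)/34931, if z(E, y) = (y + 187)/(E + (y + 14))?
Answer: 31633829138/74069823191 ≈ 0.42708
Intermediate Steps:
z(E, y) = (187 + y)/(14 + E + y) (z(E, y) = (187 + y)/(E + (14 + y)) = (187 + y)/(14 + E + y))
10470/24514 + z(-131, -56)/34931 = 10470/24514 + ((187 - 56)/(14 - 131 - 56))/34931 = 10470*(1/24514) + (131/(-173))*(1/34931) = 5235/12257 - 1/173*131*(1/34931) = 5235/12257 - 131/173*1/34931 = 5235/12257 - 131/6043063 = 31633829138/74069823191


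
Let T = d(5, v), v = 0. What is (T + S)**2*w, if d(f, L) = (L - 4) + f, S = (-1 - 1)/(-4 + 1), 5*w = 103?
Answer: 515/9 ≈ 57.222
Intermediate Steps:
w = 103/5 (w = (1/5)*103 = 103/5 ≈ 20.600)
S = 2/3 (S = -2/(-3) = -2*(-1/3) = 2/3 ≈ 0.66667)
d(f, L) = -4 + L + f (d(f, L) = (-4 + L) + f = -4 + L + f)
T = 1 (T = -4 + 0 + 5 = 1)
(T + S)**2*w = (1 + 2/3)**2*(103/5) = (5/3)**2*(103/5) = (25/9)*(103/5) = 515/9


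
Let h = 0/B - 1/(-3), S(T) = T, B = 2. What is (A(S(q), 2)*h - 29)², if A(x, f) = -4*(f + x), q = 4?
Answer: 1369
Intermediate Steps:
A(x, f) = -4*f - 4*x
h = ⅓ (h = 0/2 - 1/(-3) = 0*(½) - 1*(-⅓) = 0 + ⅓ = ⅓ ≈ 0.33333)
(A(S(q), 2)*h - 29)² = ((-4*2 - 4*4)*(⅓) - 29)² = ((-8 - 16)*(⅓) - 29)² = (-24*⅓ - 29)² = (-8 - 29)² = (-37)² = 1369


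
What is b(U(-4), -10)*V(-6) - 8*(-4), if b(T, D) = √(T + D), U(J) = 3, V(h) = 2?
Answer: 32 + 2*I*√7 ≈ 32.0 + 5.2915*I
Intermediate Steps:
b(T, D) = √(D + T)
b(U(-4), -10)*V(-6) - 8*(-4) = √(-10 + 3)*2 - 8*(-4) = √(-7)*2 + 32 = (I*√7)*2 + 32 = 2*I*√7 + 32 = 32 + 2*I*√7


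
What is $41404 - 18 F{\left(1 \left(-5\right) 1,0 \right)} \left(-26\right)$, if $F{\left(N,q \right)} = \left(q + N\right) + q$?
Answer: $39064$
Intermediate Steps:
$F{\left(N,q \right)} = N + 2 q$ ($F{\left(N,q \right)} = \left(N + q\right) + q = N + 2 q$)
$41404 - 18 F{\left(1 \left(-5\right) 1,0 \right)} \left(-26\right) = 41404 - 18 \left(1 \left(-5\right) 1 + 2 \cdot 0\right) \left(-26\right) = 41404 - 18 \left(\left(-5\right) 1 + 0\right) \left(-26\right) = 41404 - 18 \left(-5 + 0\right) \left(-26\right) = 41404 - 18 \left(-5\right) \left(-26\right) = 41404 - \left(-90\right) \left(-26\right) = 41404 - 2340 = 39064$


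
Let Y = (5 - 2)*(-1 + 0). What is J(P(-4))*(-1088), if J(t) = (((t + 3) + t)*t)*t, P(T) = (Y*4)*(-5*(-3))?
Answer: 12584678400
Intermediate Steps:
Y = -3 (Y = 3*(-1) = -3)
P(T) = -180 (P(T) = (-3*4)*(-5*(-3)) = -12*15 = -180)
J(t) = t**2*(3 + 2*t) (J(t) = (((3 + t) + t)*t)*t = ((3 + 2*t)*t)*t = (t*(3 + 2*t))*t = t**2*(3 + 2*t))
J(P(-4))*(-1088) = ((-180)**2*(3 + 2*(-180)))*(-1088) = (32400*(3 - 360))*(-1088) = (32400*(-357))*(-1088) = -11566800*(-1088) = 12584678400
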